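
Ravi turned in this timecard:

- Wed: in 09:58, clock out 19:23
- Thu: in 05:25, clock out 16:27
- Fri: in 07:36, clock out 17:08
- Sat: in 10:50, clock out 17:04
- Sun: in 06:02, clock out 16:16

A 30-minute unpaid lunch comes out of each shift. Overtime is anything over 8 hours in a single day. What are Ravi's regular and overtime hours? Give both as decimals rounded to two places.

Wed: 09:58–19:23 = 9 h 25 min; less 30 min break → 8 h 55 min
Thu: 05:25–16:27 = 11 h 2 min; less 30 min break → 10 h 32 min
Fri: 07:36–17:08 = 9 h 32 min; less 30 min break → 9 h 2 min
Sat: 10:50–17:04 = 6 h 14 min; less 30 min break → 5 h 44 min
Sun: 06:02–16:16 = 10 h 14 min; less 30 min break → 9 h 44 min
Wed reg 8 h 0 min / OT 0 h 55 min; Thu reg 8 h 0 min / OT 2 h 32 min; Fri reg 8 h 0 min / OT 1 h 2 min; Sat reg 5 h 44 min / OT 0 h 0 min; Sun reg 8 h 0 min / OT 1 h 44 min.
Totals: regular 37 h 44 min, overtime 6 h 13 min.

Regular 37.73 hours, overtime 6.22 hours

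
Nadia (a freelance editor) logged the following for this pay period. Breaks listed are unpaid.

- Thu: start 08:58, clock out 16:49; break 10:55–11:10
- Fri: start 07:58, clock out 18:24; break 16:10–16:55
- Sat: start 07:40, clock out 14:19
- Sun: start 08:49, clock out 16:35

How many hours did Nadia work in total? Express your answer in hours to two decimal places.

31.70 hours

Thu: 08:58–16:49 = 7 h 51 min; less 15 min break → 7 h 36 min
Fri: 07:58–18:24 = 10 h 26 min; less 45 min break → 9 h 41 min
Sat: 07:40–14:19 = 6 h 39 min
Sun: 08:49–16:35 = 7 h 46 min
Total: 7 h 36 min + 9 h 41 min + 6 h 39 min + 7 h 46 min = 31 h 42 min.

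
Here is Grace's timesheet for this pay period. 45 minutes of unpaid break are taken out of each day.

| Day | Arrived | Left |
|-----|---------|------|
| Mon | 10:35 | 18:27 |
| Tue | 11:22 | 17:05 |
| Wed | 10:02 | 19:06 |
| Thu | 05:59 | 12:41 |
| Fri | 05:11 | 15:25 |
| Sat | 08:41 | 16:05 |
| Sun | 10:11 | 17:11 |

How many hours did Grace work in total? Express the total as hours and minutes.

Mon: 10:35–18:27 = 7 h 52 min; less 45 min break → 7 h 7 min
Tue: 11:22–17:05 = 5 h 43 min; less 45 min break → 4 h 58 min
Wed: 10:02–19:06 = 9 h 4 min; less 45 min break → 8 h 19 min
Thu: 05:59–12:41 = 6 h 42 min; less 45 min break → 5 h 57 min
Fri: 05:11–15:25 = 10 h 14 min; less 45 min break → 9 h 29 min
Sat: 08:41–16:05 = 7 h 24 min; less 45 min break → 6 h 39 min
Sun: 10:11–17:11 = 7 h 0 min; less 45 min break → 6 h 15 min
Total: 7 h 7 min + 4 h 58 min + 8 h 19 min + 5 h 57 min + 9 h 29 min + 6 h 39 min + 6 h 15 min = 48 h 44 min.

48 h 44 min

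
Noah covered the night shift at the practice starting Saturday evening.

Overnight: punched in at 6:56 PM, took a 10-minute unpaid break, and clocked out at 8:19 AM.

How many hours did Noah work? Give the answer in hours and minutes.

Overnight: 6:56 PM → midnight = 5 h 4 min; midnight → 8:19 AM = 8 h 19 min; span 13 h 23 min; less 10 min break → 13 h 13 min

13 h 13 min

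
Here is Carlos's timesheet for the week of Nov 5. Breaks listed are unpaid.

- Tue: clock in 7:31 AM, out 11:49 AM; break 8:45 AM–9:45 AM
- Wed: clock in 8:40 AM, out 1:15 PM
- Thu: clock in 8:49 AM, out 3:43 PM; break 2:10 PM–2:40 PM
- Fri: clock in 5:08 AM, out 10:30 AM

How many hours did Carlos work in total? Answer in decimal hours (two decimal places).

19.65 hours

Tue: 7:31 AM–11:49 AM = 4 h 18 min; less 60 min break → 3 h 18 min
Wed: 8:40 AM–1:15 PM = 4 h 35 min
Thu: 8:49 AM–3:43 PM = 6 h 54 min; less 30 min break → 6 h 24 min
Fri: 5:08 AM–10:30 AM = 5 h 22 min
Total: 3 h 18 min + 4 h 35 min + 6 h 24 min + 5 h 22 min = 19 h 39 min.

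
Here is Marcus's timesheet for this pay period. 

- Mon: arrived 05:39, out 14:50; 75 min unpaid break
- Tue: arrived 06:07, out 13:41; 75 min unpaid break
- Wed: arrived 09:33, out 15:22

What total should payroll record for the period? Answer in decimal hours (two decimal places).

20.07 hours

Mon: 05:39–14:50 = 9 h 11 min; less 75 min break → 7 h 56 min
Tue: 06:07–13:41 = 7 h 34 min; less 75 min break → 6 h 19 min
Wed: 09:33–15:22 = 5 h 49 min
Total: 7 h 56 min + 6 h 19 min + 5 h 49 min = 20 h 4 min.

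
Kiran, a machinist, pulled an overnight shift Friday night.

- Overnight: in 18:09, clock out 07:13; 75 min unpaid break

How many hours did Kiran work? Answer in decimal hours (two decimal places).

11.82 hours

Overnight: 18:09 → midnight = 5 h 51 min; midnight → 07:13 = 7 h 13 min; span 13 h 4 min; less 75 min break → 11 h 49 min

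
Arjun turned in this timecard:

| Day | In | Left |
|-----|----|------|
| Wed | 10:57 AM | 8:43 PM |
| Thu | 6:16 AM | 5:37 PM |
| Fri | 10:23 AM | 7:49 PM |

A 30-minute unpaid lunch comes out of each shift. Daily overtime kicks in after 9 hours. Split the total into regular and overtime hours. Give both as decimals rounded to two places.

Wed: 10:57 AM–8:43 PM = 9 h 46 min; less 30 min break → 9 h 16 min
Thu: 6:16 AM–5:37 PM = 11 h 21 min; less 30 min break → 10 h 51 min
Fri: 10:23 AM–7:49 PM = 9 h 26 min; less 30 min break → 8 h 56 min
Wed reg 9 h 0 min / OT 0 h 16 min; Thu reg 9 h 0 min / OT 1 h 51 min; Fri reg 8 h 56 min / OT 0 h 0 min.
Totals: regular 26 h 56 min, overtime 2 h 7 min.

Regular 26.93 hours, overtime 2.12 hours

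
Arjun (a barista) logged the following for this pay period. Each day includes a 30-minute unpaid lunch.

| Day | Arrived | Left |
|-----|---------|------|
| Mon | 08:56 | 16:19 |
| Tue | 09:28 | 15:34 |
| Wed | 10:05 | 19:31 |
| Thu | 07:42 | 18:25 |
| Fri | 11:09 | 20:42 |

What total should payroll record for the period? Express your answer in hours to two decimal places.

Mon: 08:56–16:19 = 7 h 23 min; less 30 min break → 6 h 53 min
Tue: 09:28–15:34 = 6 h 6 min; less 30 min break → 5 h 36 min
Wed: 10:05–19:31 = 9 h 26 min; less 30 min break → 8 h 56 min
Thu: 07:42–18:25 = 10 h 43 min; less 30 min break → 10 h 13 min
Fri: 11:09–20:42 = 9 h 33 min; less 30 min break → 9 h 3 min
Total: 6 h 53 min + 5 h 36 min + 8 h 56 min + 10 h 13 min + 9 h 3 min = 40 h 41 min.

40.68 hours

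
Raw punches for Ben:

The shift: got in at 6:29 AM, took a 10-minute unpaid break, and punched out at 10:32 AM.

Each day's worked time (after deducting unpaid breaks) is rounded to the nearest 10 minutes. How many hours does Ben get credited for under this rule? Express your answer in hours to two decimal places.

The shift: 6:29 AM–10:32 AM = 4 h 3 min − 10 min = 3 h 53 min → rounds to 3 h 50 min

3.83 hours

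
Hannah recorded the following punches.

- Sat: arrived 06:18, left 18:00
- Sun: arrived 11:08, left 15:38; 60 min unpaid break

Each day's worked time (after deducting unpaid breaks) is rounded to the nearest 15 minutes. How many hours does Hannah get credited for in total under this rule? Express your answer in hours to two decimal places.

15.25 hours

Sat: 06:18–18:00 = 11 h 42 min → rounds to 11 h 45 min
Sun: 11:08–15:38 = 4 h 30 min − 60 min = 3 h 30 min → rounds to 3 h 30 min
Total credited: 15 h 15 min.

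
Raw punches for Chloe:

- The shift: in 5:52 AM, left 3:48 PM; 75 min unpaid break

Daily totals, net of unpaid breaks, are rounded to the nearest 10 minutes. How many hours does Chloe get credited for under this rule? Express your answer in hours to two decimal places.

The shift: 5:52 AM–3:48 PM = 9 h 56 min − 75 min = 8 h 41 min → rounds to 8 h 40 min

8.67 hours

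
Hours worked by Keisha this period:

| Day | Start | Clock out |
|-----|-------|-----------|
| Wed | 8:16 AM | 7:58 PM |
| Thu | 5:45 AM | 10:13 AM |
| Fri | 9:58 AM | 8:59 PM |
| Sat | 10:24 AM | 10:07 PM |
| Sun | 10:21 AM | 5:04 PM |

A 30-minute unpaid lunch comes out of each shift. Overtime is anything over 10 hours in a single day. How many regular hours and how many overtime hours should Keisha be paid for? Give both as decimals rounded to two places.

Regular 40.18 hours, overtime 2.93 hours

Wed: 8:16 AM–7:58 PM = 11 h 42 min; less 30 min break → 11 h 12 min
Thu: 5:45 AM–10:13 AM = 4 h 28 min; less 30 min break → 3 h 58 min
Fri: 9:58 AM–8:59 PM = 11 h 1 min; less 30 min break → 10 h 31 min
Sat: 10:24 AM–10:07 PM = 11 h 43 min; less 30 min break → 11 h 13 min
Sun: 10:21 AM–5:04 PM = 6 h 43 min; less 30 min break → 6 h 13 min
Wed reg 10 h 0 min / OT 1 h 12 min; Thu reg 3 h 58 min / OT 0 h 0 min; Fri reg 10 h 0 min / OT 0 h 31 min; Sat reg 10 h 0 min / OT 1 h 13 min; Sun reg 6 h 13 min / OT 0 h 0 min.
Totals: regular 40 h 11 min, overtime 2 h 56 min.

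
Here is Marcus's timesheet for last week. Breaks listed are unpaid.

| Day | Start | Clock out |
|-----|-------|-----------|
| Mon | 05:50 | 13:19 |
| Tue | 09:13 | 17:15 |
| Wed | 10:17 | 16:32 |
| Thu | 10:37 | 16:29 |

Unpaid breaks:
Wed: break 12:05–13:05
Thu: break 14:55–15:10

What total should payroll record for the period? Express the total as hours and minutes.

Mon: 05:50–13:19 = 7 h 29 min
Tue: 09:13–17:15 = 8 h 2 min
Wed: 10:17–16:32 = 6 h 15 min; less 60 min break → 5 h 15 min
Thu: 10:37–16:29 = 5 h 52 min; less 15 min break → 5 h 37 min
Total: 7 h 29 min + 8 h 2 min + 5 h 15 min + 5 h 37 min = 26 h 23 min.

26 h 23 min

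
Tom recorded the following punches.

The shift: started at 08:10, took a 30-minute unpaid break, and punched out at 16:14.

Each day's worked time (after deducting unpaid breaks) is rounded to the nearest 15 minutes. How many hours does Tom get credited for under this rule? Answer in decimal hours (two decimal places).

7.50 hours

The shift: 08:10–16:14 = 8 h 4 min − 30 min = 7 h 34 min → rounds to 7 h 30 min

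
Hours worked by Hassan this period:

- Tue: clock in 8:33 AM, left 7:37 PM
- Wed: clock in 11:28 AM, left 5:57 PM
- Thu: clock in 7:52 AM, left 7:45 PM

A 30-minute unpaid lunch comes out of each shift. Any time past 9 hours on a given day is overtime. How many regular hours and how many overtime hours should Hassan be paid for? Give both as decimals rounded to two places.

Regular 23.98 hours, overtime 3.95 hours

Tue: 8:33 AM–7:37 PM = 11 h 4 min; less 30 min break → 10 h 34 min
Wed: 11:28 AM–5:57 PM = 6 h 29 min; less 30 min break → 5 h 59 min
Thu: 7:52 AM–7:45 PM = 11 h 53 min; less 30 min break → 11 h 23 min
Tue reg 9 h 0 min / OT 1 h 34 min; Wed reg 5 h 59 min / OT 0 h 0 min; Thu reg 9 h 0 min / OT 2 h 23 min.
Totals: regular 23 h 59 min, overtime 3 h 57 min.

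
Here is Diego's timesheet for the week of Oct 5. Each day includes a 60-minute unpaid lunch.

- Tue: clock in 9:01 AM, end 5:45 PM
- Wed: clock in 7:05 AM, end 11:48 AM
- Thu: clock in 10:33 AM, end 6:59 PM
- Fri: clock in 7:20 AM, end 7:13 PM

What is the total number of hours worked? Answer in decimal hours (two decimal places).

Tue: 9:01 AM–5:45 PM = 8 h 44 min; less 60 min break → 7 h 44 min
Wed: 7:05 AM–11:48 AM = 4 h 43 min; less 60 min break → 3 h 43 min
Thu: 10:33 AM–6:59 PM = 8 h 26 min; less 60 min break → 7 h 26 min
Fri: 7:20 AM–7:13 PM = 11 h 53 min; less 60 min break → 10 h 53 min
Total: 7 h 44 min + 3 h 43 min + 7 h 26 min + 10 h 53 min = 29 h 46 min.

29.77 hours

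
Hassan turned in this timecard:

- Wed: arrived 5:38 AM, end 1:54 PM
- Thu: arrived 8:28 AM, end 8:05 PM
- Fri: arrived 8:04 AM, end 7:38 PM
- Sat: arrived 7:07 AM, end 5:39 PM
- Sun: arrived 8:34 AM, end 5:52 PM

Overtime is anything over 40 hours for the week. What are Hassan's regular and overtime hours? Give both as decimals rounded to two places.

Regular 40.00 hours, overtime 11.28 hours

Wed: 5:38 AM–1:54 PM = 8 h 16 min
Thu: 8:28 AM–8:05 PM = 11 h 37 min
Fri: 8:04 AM–7:38 PM = 11 h 34 min
Sat: 7:07 AM–5:39 PM = 10 h 32 min
Sun: 8:34 AM–5:52 PM = 9 h 18 min
Total worked: 51 h 17 min = 51.28 h.
Threshold 40 h → overtime 11 h 17 min, regular 40 h 0 min.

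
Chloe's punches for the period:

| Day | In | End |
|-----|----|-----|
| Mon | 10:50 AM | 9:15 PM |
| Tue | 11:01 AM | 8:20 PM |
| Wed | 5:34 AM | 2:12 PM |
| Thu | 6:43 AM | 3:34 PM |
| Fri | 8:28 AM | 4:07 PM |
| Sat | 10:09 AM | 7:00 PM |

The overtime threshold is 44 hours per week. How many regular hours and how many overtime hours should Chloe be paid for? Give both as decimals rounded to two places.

Mon: 10:50 AM–9:15 PM = 10 h 25 min
Tue: 11:01 AM–8:20 PM = 9 h 19 min
Wed: 5:34 AM–2:12 PM = 8 h 38 min
Thu: 6:43 AM–3:34 PM = 8 h 51 min
Fri: 8:28 AM–4:07 PM = 7 h 39 min
Sat: 10:09 AM–7:00 PM = 8 h 51 min
Total worked: 53 h 43 min = 53.72 h.
Threshold 44 h → overtime 9 h 43 min, regular 44 h 0 min.

Regular 44.00 hours, overtime 9.72 hours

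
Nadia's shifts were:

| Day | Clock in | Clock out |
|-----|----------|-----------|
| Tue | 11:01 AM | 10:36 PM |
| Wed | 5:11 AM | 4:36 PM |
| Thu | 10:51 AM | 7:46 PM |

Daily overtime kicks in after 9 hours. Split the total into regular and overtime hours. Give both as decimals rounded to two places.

Regular 26.92 hours, overtime 5.00 hours

Tue: 11:01 AM–10:36 PM = 11 h 35 min
Wed: 5:11 AM–4:36 PM = 11 h 25 min
Thu: 10:51 AM–7:46 PM = 8 h 55 min
Tue reg 9 h 0 min / OT 2 h 35 min; Wed reg 9 h 0 min / OT 2 h 25 min; Thu reg 8 h 55 min / OT 0 h 0 min.
Totals: regular 26 h 55 min, overtime 5 h 0 min.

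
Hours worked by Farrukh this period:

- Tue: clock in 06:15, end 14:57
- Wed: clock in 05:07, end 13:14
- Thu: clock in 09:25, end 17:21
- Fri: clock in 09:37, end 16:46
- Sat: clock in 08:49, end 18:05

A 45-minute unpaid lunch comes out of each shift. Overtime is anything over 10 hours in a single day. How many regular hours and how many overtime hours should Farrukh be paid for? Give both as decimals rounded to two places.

Regular 37.42 hours, overtime 0.00 hours

Tue: 06:15–14:57 = 8 h 42 min; less 45 min break → 7 h 57 min
Wed: 05:07–13:14 = 8 h 7 min; less 45 min break → 7 h 22 min
Thu: 09:25–17:21 = 7 h 56 min; less 45 min break → 7 h 11 min
Fri: 09:37–16:46 = 7 h 9 min; less 45 min break → 6 h 24 min
Sat: 08:49–18:05 = 9 h 16 min; less 45 min break → 8 h 31 min
Tue reg 7 h 57 min / OT 0 h 0 min; Wed reg 7 h 22 min / OT 0 h 0 min; Thu reg 7 h 11 min / OT 0 h 0 min; Fri reg 6 h 24 min / OT 0 h 0 min; Sat reg 8 h 31 min / OT 0 h 0 min.
Totals: regular 37 h 25 min, overtime 0 h 0 min.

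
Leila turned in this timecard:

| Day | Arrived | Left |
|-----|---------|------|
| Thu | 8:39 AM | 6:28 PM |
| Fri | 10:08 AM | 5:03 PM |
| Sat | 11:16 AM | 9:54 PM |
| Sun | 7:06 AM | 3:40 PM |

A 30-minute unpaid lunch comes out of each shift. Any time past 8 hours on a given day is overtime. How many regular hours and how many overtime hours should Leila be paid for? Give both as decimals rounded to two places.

Regular 30.42 hours, overtime 3.52 hours

Thu: 8:39 AM–6:28 PM = 9 h 49 min; less 30 min break → 9 h 19 min
Fri: 10:08 AM–5:03 PM = 6 h 55 min; less 30 min break → 6 h 25 min
Sat: 11:16 AM–9:54 PM = 10 h 38 min; less 30 min break → 10 h 8 min
Sun: 7:06 AM–3:40 PM = 8 h 34 min; less 30 min break → 8 h 4 min
Thu reg 8 h 0 min / OT 1 h 19 min; Fri reg 6 h 25 min / OT 0 h 0 min; Sat reg 8 h 0 min / OT 2 h 8 min; Sun reg 8 h 0 min / OT 0 h 4 min.
Totals: regular 30 h 25 min, overtime 3 h 31 min.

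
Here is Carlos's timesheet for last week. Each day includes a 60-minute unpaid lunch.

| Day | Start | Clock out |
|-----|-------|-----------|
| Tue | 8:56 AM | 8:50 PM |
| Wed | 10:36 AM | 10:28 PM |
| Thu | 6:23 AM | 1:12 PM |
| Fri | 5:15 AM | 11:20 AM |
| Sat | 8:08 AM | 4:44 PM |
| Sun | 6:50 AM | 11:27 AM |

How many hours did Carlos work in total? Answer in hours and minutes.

Tue: 8:56 AM–8:50 PM = 11 h 54 min; less 60 min break → 10 h 54 min
Wed: 10:36 AM–10:28 PM = 11 h 52 min; less 60 min break → 10 h 52 min
Thu: 6:23 AM–1:12 PM = 6 h 49 min; less 60 min break → 5 h 49 min
Fri: 5:15 AM–11:20 AM = 6 h 5 min; less 60 min break → 5 h 5 min
Sat: 8:08 AM–4:44 PM = 8 h 36 min; less 60 min break → 7 h 36 min
Sun: 6:50 AM–11:27 AM = 4 h 37 min; less 60 min break → 3 h 37 min
Total: 10 h 54 min + 10 h 52 min + 5 h 49 min + 5 h 5 min + 7 h 36 min + 3 h 37 min = 43 h 53 min.

43 h 53 min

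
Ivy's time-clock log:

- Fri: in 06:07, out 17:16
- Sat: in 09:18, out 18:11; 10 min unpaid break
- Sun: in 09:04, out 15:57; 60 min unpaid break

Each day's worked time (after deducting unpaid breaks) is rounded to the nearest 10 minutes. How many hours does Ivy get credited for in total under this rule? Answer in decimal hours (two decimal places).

Fri: 06:07–17:16 = 11 h 9 min → rounds to 11 h 10 min
Sat: 09:18–18:11 = 8 h 53 min − 10 min = 8 h 43 min → rounds to 8 h 40 min
Sun: 09:04–15:57 = 6 h 53 min − 60 min = 5 h 53 min → rounds to 5 h 50 min
Total credited: 25 h 40 min.

25.67 hours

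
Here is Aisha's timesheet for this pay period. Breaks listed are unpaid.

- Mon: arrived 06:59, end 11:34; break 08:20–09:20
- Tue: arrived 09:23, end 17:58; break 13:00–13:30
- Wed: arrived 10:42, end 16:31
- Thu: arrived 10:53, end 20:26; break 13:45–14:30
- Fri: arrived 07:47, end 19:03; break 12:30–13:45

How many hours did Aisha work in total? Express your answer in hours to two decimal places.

36.30 hours

Mon: 06:59–11:34 = 4 h 35 min; less 60 min break → 3 h 35 min
Tue: 09:23–17:58 = 8 h 35 min; less 30 min break → 8 h 5 min
Wed: 10:42–16:31 = 5 h 49 min
Thu: 10:53–20:26 = 9 h 33 min; less 45 min break → 8 h 48 min
Fri: 07:47–19:03 = 11 h 16 min; less 75 min break → 10 h 1 min
Total: 3 h 35 min + 8 h 5 min + 5 h 49 min + 8 h 48 min + 10 h 1 min = 36 h 18 min.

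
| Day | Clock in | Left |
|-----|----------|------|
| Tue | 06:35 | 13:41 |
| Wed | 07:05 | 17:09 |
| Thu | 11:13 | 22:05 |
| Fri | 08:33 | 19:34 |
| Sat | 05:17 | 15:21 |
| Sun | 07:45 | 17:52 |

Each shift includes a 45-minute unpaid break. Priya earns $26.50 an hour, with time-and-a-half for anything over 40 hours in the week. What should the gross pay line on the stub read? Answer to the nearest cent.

Tue: 06:35–13:41 = 7 h 6 min; less 45 min break → 6 h 21 min
Wed: 07:05–17:09 = 10 h 4 min; less 45 min break → 9 h 19 min
Thu: 11:13–22:05 = 10 h 52 min; less 45 min break → 10 h 7 min
Fri: 08:33–19:34 = 11 h 1 min; less 45 min break → 10 h 16 min
Sat: 05:17–15:21 = 10 h 4 min; less 45 min break → 9 h 19 min
Sun: 07:45–17:52 = 10 h 7 min; less 45 min break → 9 h 22 min
Total worked: 54 h 44 min = 3284 min.
Regular 40 h 0 min = 2400 min at $26.50/h; overtime 14 h 44 min = 884 min at $39.75/h.
Pay = (2400 × $26.50 + 884 × $39.75) ÷ 60 = $1645.65.

$1645.65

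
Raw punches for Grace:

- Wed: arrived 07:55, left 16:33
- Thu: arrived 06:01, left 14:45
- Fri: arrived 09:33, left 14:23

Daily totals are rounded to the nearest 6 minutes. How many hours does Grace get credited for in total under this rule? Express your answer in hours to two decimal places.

22.10 hours

Wed: 07:55–16:33 = 8 h 38 min → rounds to 8 h 36 min
Thu: 06:01–14:45 = 8 h 44 min → rounds to 8 h 42 min
Fri: 09:33–14:23 = 4 h 50 min → rounds to 4 h 48 min
Total credited: 22 h 6 min.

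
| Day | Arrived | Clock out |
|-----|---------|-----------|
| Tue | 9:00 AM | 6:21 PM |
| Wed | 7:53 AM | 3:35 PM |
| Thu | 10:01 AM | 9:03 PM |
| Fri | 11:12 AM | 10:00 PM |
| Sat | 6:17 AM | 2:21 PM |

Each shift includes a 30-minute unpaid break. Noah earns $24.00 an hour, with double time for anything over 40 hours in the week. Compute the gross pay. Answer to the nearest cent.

$1173.60

Tue: 9:00 AM–6:21 PM = 9 h 21 min; less 30 min break → 8 h 51 min
Wed: 7:53 AM–3:35 PM = 7 h 42 min; less 30 min break → 7 h 12 min
Thu: 10:01 AM–9:03 PM = 11 h 2 min; less 30 min break → 10 h 32 min
Fri: 11:12 AM–10:00 PM = 10 h 48 min; less 30 min break → 10 h 18 min
Sat: 6:17 AM–2:21 PM = 8 h 4 min; less 30 min break → 7 h 34 min
Total worked: 44 h 27 min = 2667 min.
Regular 40 h 0 min = 2400 min at $24.00/h; overtime 4 h 27 min = 267 min at $48.00/h.
Pay = (2400 × $24.00 + 267 × $48.00) ÷ 60 = $1173.60.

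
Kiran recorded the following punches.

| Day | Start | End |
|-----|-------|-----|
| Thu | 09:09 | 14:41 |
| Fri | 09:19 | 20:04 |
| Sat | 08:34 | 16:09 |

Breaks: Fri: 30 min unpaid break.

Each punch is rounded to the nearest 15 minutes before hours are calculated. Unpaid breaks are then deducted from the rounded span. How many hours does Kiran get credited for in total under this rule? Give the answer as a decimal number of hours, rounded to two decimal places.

23.50 hours

Thu: in 09:09→09:15, out 14:41→14:45; 5 h 30 min
Fri: in 09:19→09:15, out 20:04→20:00; 10 h 45 min − 30 min = 10 h 15 min
Sat: in 08:34→08:30, out 16:09→16:15; 7 h 45 min
Total credited: 23 h 30 min.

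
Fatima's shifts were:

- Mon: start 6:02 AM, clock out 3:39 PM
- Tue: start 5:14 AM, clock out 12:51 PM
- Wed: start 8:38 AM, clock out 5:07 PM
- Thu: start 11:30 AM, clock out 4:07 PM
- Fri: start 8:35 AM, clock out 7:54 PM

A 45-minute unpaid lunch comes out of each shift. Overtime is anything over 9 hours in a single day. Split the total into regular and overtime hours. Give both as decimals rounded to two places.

Mon: 6:02 AM–3:39 PM = 9 h 37 min; less 45 min break → 8 h 52 min
Tue: 5:14 AM–12:51 PM = 7 h 37 min; less 45 min break → 6 h 52 min
Wed: 8:38 AM–5:07 PM = 8 h 29 min; less 45 min break → 7 h 44 min
Thu: 11:30 AM–4:07 PM = 4 h 37 min; less 45 min break → 3 h 52 min
Fri: 8:35 AM–7:54 PM = 11 h 19 min; less 45 min break → 10 h 34 min
Mon reg 8 h 52 min / OT 0 h 0 min; Tue reg 6 h 52 min / OT 0 h 0 min; Wed reg 7 h 44 min / OT 0 h 0 min; Thu reg 3 h 52 min / OT 0 h 0 min; Fri reg 9 h 0 min / OT 1 h 34 min.
Totals: regular 36 h 20 min, overtime 1 h 34 min.

Regular 36.33 hours, overtime 1.57 hours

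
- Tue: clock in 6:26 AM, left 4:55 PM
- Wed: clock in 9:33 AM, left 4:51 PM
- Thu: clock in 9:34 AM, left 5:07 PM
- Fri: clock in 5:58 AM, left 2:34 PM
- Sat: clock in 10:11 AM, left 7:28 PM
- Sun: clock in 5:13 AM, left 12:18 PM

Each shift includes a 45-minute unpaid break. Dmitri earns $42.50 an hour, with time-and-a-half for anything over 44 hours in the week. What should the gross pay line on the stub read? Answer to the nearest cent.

Tue: 6:26 AM–4:55 PM = 10 h 29 min; less 45 min break → 9 h 44 min
Wed: 9:33 AM–4:51 PM = 7 h 18 min; less 45 min break → 6 h 33 min
Thu: 9:34 AM–5:07 PM = 7 h 33 min; less 45 min break → 6 h 48 min
Fri: 5:58 AM–2:34 PM = 8 h 36 min; less 45 min break → 7 h 51 min
Sat: 10:11 AM–7:28 PM = 9 h 17 min; less 45 min break → 8 h 32 min
Sun: 5:13 AM–12:18 PM = 7 h 5 min; less 45 min break → 6 h 20 min
Total worked: 45 h 48 min = 2748 min.
Regular 44 h 0 min = 2640 min at $42.50/h; overtime 1 h 48 min = 108 min at $63.75/h.
Pay = (2640 × $42.50 + 108 × $63.75) ÷ 60 = $1984.75.

$1984.75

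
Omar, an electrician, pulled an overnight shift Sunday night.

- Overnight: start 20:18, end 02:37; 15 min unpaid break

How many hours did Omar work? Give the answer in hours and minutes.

6 h 4 min

Overnight: 20:18 → midnight = 3 h 42 min; midnight → 02:37 = 2 h 37 min; span 6 h 19 min; less 15 min break → 6 h 4 min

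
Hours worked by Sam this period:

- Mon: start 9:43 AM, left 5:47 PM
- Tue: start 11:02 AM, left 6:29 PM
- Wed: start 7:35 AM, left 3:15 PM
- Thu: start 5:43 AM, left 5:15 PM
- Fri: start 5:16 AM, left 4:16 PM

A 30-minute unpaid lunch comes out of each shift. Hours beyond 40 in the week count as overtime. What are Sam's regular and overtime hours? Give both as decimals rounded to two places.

Regular 40.00 hours, overtime 3.22 hours

Mon: 9:43 AM–5:47 PM = 8 h 4 min; less 30 min break → 7 h 34 min
Tue: 11:02 AM–6:29 PM = 7 h 27 min; less 30 min break → 6 h 57 min
Wed: 7:35 AM–3:15 PM = 7 h 40 min; less 30 min break → 7 h 10 min
Thu: 5:43 AM–5:15 PM = 11 h 32 min; less 30 min break → 11 h 2 min
Fri: 5:16 AM–4:16 PM = 11 h 0 min; less 30 min break → 10 h 30 min
Total worked: 43 h 13 min = 43.22 h.
Threshold 40 h → overtime 3 h 13 min, regular 40 h 0 min.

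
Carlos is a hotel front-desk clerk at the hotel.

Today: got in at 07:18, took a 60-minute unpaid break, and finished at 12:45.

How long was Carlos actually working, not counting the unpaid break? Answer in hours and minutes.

Today: 07:18–12:45 = 5 h 27 min; less 60 min break → 4 h 27 min

4 h 27 min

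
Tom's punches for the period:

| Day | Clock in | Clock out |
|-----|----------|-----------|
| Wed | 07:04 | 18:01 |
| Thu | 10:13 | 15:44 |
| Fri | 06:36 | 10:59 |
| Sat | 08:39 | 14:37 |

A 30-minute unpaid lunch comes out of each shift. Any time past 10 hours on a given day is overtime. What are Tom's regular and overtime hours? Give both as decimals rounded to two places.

Wed: 07:04–18:01 = 10 h 57 min; less 30 min break → 10 h 27 min
Thu: 10:13–15:44 = 5 h 31 min; less 30 min break → 5 h 1 min
Fri: 06:36–10:59 = 4 h 23 min; less 30 min break → 3 h 53 min
Sat: 08:39–14:37 = 5 h 58 min; less 30 min break → 5 h 28 min
Wed reg 10 h 0 min / OT 0 h 27 min; Thu reg 5 h 1 min / OT 0 h 0 min; Fri reg 3 h 53 min / OT 0 h 0 min; Sat reg 5 h 28 min / OT 0 h 0 min.
Totals: regular 24 h 22 min, overtime 0 h 27 min.

Regular 24.37 hours, overtime 0.45 hours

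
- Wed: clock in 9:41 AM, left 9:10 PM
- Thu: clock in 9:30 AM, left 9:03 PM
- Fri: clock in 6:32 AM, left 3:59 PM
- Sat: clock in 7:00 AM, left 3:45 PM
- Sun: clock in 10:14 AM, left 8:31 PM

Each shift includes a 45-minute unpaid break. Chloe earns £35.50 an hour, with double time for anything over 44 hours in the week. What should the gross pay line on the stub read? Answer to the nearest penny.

£1829.43

Wed: 9:41 AM–9:10 PM = 11 h 29 min; less 45 min break → 10 h 44 min
Thu: 9:30 AM–9:03 PM = 11 h 33 min; less 45 min break → 10 h 48 min
Fri: 6:32 AM–3:59 PM = 9 h 27 min; less 45 min break → 8 h 42 min
Sat: 7:00 AM–3:45 PM = 8 h 45 min; less 45 min break → 8 h 0 min
Sun: 10:14 AM–8:31 PM = 10 h 17 min; less 45 min break → 9 h 32 min
Total worked: 47 h 46 min = 2866 min.
Regular 44 h 0 min = 2640 min at £35.50/h; overtime 3 h 46 min = 226 min at £71.00/h.
Pay = (2640 × £35.50 + 226 × £71.00) ÷ 60 = £1829.43.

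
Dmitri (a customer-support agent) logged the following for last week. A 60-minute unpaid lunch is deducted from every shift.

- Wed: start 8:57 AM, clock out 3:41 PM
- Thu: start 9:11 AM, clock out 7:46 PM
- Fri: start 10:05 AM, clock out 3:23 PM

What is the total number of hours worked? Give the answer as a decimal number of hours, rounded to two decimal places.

Wed: 8:57 AM–3:41 PM = 6 h 44 min; less 60 min break → 5 h 44 min
Thu: 9:11 AM–7:46 PM = 10 h 35 min; less 60 min break → 9 h 35 min
Fri: 10:05 AM–3:23 PM = 5 h 18 min; less 60 min break → 4 h 18 min
Total: 5 h 44 min + 9 h 35 min + 4 h 18 min = 19 h 37 min.

19.62 hours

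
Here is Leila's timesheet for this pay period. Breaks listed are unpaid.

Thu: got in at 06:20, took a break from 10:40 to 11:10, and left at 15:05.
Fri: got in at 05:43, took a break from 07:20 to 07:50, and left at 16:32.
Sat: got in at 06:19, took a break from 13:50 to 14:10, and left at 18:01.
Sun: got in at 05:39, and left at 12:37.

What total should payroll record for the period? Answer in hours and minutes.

36 h 54 min

Thu: 06:20–15:05 = 8 h 45 min; less 30 min break → 8 h 15 min
Fri: 05:43–16:32 = 10 h 49 min; less 30 min break → 10 h 19 min
Sat: 06:19–18:01 = 11 h 42 min; less 20 min break → 11 h 22 min
Sun: 05:39–12:37 = 6 h 58 min
Total: 8 h 15 min + 10 h 19 min + 11 h 22 min + 6 h 58 min = 36 h 54 min.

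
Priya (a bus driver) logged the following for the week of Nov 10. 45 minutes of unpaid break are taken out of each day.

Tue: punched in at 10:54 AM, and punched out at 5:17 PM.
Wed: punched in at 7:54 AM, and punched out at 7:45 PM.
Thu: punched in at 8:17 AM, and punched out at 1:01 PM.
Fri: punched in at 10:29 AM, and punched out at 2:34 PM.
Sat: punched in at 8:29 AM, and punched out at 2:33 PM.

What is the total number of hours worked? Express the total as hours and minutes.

29 h 22 min

Tue: 10:54 AM–5:17 PM = 6 h 23 min; less 45 min break → 5 h 38 min
Wed: 7:54 AM–7:45 PM = 11 h 51 min; less 45 min break → 11 h 6 min
Thu: 8:17 AM–1:01 PM = 4 h 44 min; less 45 min break → 3 h 59 min
Fri: 10:29 AM–2:34 PM = 4 h 5 min; less 45 min break → 3 h 20 min
Sat: 8:29 AM–2:33 PM = 6 h 4 min; less 45 min break → 5 h 19 min
Total: 5 h 38 min + 11 h 6 min + 3 h 59 min + 3 h 20 min + 5 h 19 min = 29 h 22 min.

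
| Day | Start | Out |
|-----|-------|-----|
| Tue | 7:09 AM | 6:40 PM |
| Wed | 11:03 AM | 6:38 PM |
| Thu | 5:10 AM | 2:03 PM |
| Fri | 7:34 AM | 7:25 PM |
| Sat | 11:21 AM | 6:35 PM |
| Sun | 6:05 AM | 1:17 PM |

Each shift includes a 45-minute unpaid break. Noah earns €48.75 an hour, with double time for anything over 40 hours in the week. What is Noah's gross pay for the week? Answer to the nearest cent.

€2902.25

Tue: 7:09 AM–6:40 PM = 11 h 31 min; less 45 min break → 10 h 46 min
Wed: 11:03 AM–6:38 PM = 7 h 35 min; less 45 min break → 6 h 50 min
Thu: 5:10 AM–2:03 PM = 8 h 53 min; less 45 min break → 8 h 8 min
Fri: 7:34 AM–7:25 PM = 11 h 51 min; less 45 min break → 11 h 6 min
Sat: 11:21 AM–6:35 PM = 7 h 14 min; less 45 min break → 6 h 29 min
Sun: 6:05 AM–1:17 PM = 7 h 12 min; less 45 min break → 6 h 27 min
Total worked: 49 h 46 min = 2986 min.
Regular 40 h 0 min = 2400 min at €48.75/h; overtime 9 h 46 min = 586 min at €97.50/h.
Pay = (2400 × €48.75 + 586 × €97.50) ÷ 60 = €2902.25.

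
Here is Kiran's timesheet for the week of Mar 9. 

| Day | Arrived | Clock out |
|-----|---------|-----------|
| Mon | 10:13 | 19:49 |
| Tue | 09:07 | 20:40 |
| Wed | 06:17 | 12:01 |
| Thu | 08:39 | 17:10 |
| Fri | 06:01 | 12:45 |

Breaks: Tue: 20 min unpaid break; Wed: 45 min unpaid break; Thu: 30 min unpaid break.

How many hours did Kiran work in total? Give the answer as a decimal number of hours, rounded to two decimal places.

Mon: 10:13–19:49 = 9 h 36 min
Tue: 09:07–20:40 = 11 h 33 min; less 20 min break → 11 h 13 min
Wed: 06:17–12:01 = 5 h 44 min; less 45 min break → 4 h 59 min
Thu: 08:39–17:10 = 8 h 31 min; less 30 min break → 8 h 1 min
Fri: 06:01–12:45 = 6 h 44 min
Total: 9 h 36 min + 11 h 13 min + 4 h 59 min + 8 h 1 min + 6 h 44 min = 40 h 33 min.

40.55 hours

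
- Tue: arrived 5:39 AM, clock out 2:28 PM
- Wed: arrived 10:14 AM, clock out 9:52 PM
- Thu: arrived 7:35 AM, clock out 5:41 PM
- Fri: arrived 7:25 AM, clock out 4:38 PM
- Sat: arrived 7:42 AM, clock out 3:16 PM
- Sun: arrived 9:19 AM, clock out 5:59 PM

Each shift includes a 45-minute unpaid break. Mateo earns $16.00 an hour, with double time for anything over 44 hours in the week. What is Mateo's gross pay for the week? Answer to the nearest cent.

$944.00

Tue: 5:39 AM–2:28 PM = 8 h 49 min; less 45 min break → 8 h 4 min
Wed: 10:14 AM–9:52 PM = 11 h 38 min; less 45 min break → 10 h 53 min
Thu: 7:35 AM–5:41 PM = 10 h 6 min; less 45 min break → 9 h 21 min
Fri: 7:25 AM–4:38 PM = 9 h 13 min; less 45 min break → 8 h 28 min
Sat: 7:42 AM–3:16 PM = 7 h 34 min; less 45 min break → 6 h 49 min
Sun: 9:19 AM–5:59 PM = 8 h 40 min; less 45 min break → 7 h 55 min
Total worked: 51 h 30 min = 3090 min.
Regular 44 h 0 min = 2640 min at $16.00/h; overtime 7 h 30 min = 450 min at $32.00/h.
Pay = (2640 × $16.00 + 450 × $32.00) ÷ 60 = $944.00.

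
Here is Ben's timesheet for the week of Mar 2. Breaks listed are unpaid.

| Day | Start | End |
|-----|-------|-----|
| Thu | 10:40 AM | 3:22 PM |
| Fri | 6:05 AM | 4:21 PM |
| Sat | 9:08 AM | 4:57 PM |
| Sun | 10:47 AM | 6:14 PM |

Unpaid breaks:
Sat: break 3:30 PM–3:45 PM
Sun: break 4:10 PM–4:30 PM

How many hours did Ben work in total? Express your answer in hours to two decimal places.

29.65 hours

Thu: 10:40 AM–3:22 PM = 4 h 42 min
Fri: 6:05 AM–4:21 PM = 10 h 16 min
Sat: 9:08 AM–4:57 PM = 7 h 49 min; less 15 min break → 7 h 34 min
Sun: 10:47 AM–6:14 PM = 7 h 27 min; less 20 min break → 7 h 7 min
Total: 4 h 42 min + 10 h 16 min + 7 h 34 min + 7 h 7 min = 29 h 39 min.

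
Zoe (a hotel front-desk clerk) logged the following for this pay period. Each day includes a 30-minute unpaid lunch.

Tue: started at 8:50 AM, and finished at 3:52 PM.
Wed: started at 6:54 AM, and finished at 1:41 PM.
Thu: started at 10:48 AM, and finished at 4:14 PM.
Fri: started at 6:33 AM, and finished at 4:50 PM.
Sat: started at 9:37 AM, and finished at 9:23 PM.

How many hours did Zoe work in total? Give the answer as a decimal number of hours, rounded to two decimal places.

Tue: 8:50 AM–3:52 PM = 7 h 2 min; less 30 min break → 6 h 32 min
Wed: 6:54 AM–1:41 PM = 6 h 47 min; less 30 min break → 6 h 17 min
Thu: 10:48 AM–4:14 PM = 5 h 26 min; less 30 min break → 4 h 56 min
Fri: 6:33 AM–4:50 PM = 10 h 17 min; less 30 min break → 9 h 47 min
Sat: 9:37 AM–9:23 PM = 11 h 46 min; less 30 min break → 11 h 16 min
Total: 6 h 32 min + 6 h 17 min + 4 h 56 min + 9 h 47 min + 11 h 16 min = 38 h 48 min.

38.80 hours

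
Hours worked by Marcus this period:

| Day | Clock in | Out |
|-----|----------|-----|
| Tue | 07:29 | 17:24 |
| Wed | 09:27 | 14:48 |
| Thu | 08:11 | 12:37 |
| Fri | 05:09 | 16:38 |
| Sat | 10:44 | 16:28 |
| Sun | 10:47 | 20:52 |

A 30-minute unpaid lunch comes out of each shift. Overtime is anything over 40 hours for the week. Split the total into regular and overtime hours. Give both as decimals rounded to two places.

Tue: 07:29–17:24 = 9 h 55 min; less 30 min break → 9 h 25 min
Wed: 09:27–14:48 = 5 h 21 min; less 30 min break → 4 h 51 min
Thu: 08:11–12:37 = 4 h 26 min; less 30 min break → 3 h 56 min
Fri: 05:09–16:38 = 11 h 29 min; less 30 min break → 10 h 59 min
Sat: 10:44–16:28 = 5 h 44 min; less 30 min break → 5 h 14 min
Sun: 10:47–20:52 = 10 h 5 min; less 30 min break → 9 h 35 min
Total worked: 44 h 0 min = 44.00 h.
Threshold 40 h → overtime 4 h 0 min, regular 40 h 0 min.

Regular 40.00 hours, overtime 4.00 hours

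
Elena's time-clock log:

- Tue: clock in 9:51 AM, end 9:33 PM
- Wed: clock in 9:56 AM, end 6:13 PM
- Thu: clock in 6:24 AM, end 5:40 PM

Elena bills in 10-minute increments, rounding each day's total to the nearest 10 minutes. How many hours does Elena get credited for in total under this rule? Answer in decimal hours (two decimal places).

31.33 hours

Tue: 9:51 AM–9:33 PM = 11 h 42 min → rounds to 11 h 40 min
Wed: 9:56 AM–6:13 PM = 8 h 17 min → rounds to 8 h 20 min
Thu: 6:24 AM–5:40 PM = 11 h 16 min → rounds to 11 h 20 min
Total credited: 31 h 20 min.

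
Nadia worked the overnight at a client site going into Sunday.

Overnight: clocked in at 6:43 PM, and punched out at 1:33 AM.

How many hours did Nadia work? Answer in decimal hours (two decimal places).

Overnight: 6:43 PM → midnight = 5 h 17 min; midnight → 1:33 AM = 1 h 33 min; span 6 h 50 min

6.83 hours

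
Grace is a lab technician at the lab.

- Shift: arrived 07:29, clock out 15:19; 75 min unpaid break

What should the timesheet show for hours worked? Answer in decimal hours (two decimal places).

6.58 hours

Shift: 07:29–15:19 = 7 h 50 min; less 75 min break → 6 h 35 min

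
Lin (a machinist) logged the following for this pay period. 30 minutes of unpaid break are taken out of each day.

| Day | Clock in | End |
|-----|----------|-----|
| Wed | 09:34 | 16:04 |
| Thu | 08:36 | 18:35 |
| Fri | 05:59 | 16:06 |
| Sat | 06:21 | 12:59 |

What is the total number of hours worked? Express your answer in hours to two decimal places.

31.23 hours

Wed: 09:34–16:04 = 6 h 30 min; less 30 min break → 6 h 0 min
Thu: 08:36–18:35 = 9 h 59 min; less 30 min break → 9 h 29 min
Fri: 05:59–16:06 = 10 h 7 min; less 30 min break → 9 h 37 min
Sat: 06:21–12:59 = 6 h 38 min; less 30 min break → 6 h 8 min
Total: 6 h 0 min + 9 h 29 min + 9 h 37 min + 6 h 8 min = 31 h 14 min.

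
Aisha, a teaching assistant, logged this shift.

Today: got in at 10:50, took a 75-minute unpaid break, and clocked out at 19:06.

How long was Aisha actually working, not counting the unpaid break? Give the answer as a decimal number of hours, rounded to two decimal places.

Today: 10:50–19:06 = 8 h 16 min; less 75 min break → 7 h 1 min

7.02 hours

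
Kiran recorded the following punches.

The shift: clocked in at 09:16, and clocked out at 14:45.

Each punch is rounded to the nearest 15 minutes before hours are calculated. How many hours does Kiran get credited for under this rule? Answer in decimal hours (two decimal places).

The shift: in 09:16→09:15, out 14:45→14:45; 5 h 30 min

5.50 hours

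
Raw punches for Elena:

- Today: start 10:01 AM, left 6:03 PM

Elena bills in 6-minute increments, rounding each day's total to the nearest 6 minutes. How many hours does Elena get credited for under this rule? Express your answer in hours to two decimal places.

Today: 10:01 AM–6:03 PM = 8 h 2 min → rounds to 8 h 0 min

8.00 hours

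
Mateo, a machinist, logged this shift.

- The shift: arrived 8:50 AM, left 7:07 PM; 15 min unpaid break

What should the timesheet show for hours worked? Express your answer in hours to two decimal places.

10.03 hours

The shift: 8:50 AM–7:07 PM = 10 h 17 min; less 15 min break → 10 h 2 min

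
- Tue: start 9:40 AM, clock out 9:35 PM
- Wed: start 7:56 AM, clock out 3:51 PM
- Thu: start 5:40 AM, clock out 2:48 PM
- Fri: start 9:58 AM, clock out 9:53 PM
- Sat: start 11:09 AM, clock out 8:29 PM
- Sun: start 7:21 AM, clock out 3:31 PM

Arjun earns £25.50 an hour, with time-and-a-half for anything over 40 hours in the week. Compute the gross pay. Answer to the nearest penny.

Tue: 9:40 AM–9:35 PM = 11 h 55 min
Wed: 7:56 AM–3:51 PM = 7 h 55 min
Thu: 5:40 AM–2:48 PM = 9 h 8 min
Fri: 9:58 AM–9:53 PM = 11 h 55 min
Sat: 11:09 AM–8:29 PM = 9 h 20 min
Sun: 7:21 AM–3:31 PM = 8 h 10 min
Total worked: 58 h 23 min = 3503 min.
Regular 40 h 0 min = 2400 min at £25.50/h; overtime 18 h 23 min = 1103 min at £38.25/h.
Pay = (2400 × £25.50 + 1103 × £38.25) ÷ 60 = £1723.16.

£1723.16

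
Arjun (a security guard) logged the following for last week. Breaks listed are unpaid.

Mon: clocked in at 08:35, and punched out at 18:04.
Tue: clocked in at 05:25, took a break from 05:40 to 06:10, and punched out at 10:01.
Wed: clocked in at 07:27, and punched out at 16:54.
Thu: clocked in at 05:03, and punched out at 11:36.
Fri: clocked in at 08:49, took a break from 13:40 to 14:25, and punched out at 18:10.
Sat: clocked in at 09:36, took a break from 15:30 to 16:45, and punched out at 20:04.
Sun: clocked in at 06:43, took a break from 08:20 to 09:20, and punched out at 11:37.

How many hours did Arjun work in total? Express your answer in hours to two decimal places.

Mon: 08:35–18:04 = 9 h 29 min
Tue: 05:25–10:01 = 4 h 36 min; less 30 min break → 4 h 6 min
Wed: 07:27–16:54 = 9 h 27 min
Thu: 05:03–11:36 = 6 h 33 min
Fri: 08:49–18:10 = 9 h 21 min; less 45 min break → 8 h 36 min
Sat: 09:36–20:04 = 10 h 28 min; less 75 min break → 9 h 13 min
Sun: 06:43–11:37 = 4 h 54 min; less 60 min break → 3 h 54 min
Total: 9 h 29 min + 4 h 6 min + 9 h 27 min + 6 h 33 min + 8 h 36 min + 9 h 13 min + 3 h 54 min = 51 h 18 min.

51.30 hours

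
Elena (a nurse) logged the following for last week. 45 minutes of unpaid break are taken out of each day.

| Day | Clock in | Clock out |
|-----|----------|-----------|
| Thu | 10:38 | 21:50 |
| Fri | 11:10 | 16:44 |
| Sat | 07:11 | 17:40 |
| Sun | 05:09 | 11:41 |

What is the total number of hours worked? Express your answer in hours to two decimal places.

Thu: 10:38–21:50 = 11 h 12 min; less 45 min break → 10 h 27 min
Fri: 11:10–16:44 = 5 h 34 min; less 45 min break → 4 h 49 min
Sat: 07:11–17:40 = 10 h 29 min; less 45 min break → 9 h 44 min
Sun: 05:09–11:41 = 6 h 32 min; less 45 min break → 5 h 47 min
Total: 10 h 27 min + 4 h 49 min + 9 h 44 min + 5 h 47 min = 30 h 47 min.

30.78 hours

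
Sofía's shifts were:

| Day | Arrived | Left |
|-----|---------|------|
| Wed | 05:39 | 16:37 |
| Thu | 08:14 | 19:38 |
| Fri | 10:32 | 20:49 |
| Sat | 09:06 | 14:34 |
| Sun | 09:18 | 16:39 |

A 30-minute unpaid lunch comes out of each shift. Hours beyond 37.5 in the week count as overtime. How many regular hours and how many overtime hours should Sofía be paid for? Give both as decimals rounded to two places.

Regular 37.50 hours, overtime 5.47 hours

Wed: 05:39–16:37 = 10 h 58 min; less 30 min break → 10 h 28 min
Thu: 08:14–19:38 = 11 h 24 min; less 30 min break → 10 h 54 min
Fri: 10:32–20:49 = 10 h 17 min; less 30 min break → 9 h 47 min
Sat: 09:06–14:34 = 5 h 28 min; less 30 min break → 4 h 58 min
Sun: 09:18–16:39 = 7 h 21 min; less 30 min break → 6 h 51 min
Total worked: 42 h 58 min = 42.97 h.
Threshold 37.5 h → overtime 5 h 28 min, regular 37 h 30 min.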